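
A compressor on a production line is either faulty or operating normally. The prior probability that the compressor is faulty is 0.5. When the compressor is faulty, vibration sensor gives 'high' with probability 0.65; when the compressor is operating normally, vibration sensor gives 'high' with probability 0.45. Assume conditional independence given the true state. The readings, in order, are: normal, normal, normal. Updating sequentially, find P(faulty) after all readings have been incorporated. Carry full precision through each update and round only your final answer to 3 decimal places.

After 'normal': P(faulty) = 0.35·0.5000 / (0.35·0.5000 + 0.55·0.5000) ≈ 0.3889
After 'normal': P(faulty) = 0.35·0.3889 / (0.35·0.3889 + 0.55·0.6111) ≈ 0.2882
After 'normal': P(faulty) = 0.35·0.2882 / (0.35·0.2882 + 0.55·0.7118) ≈ 0.2049

0.205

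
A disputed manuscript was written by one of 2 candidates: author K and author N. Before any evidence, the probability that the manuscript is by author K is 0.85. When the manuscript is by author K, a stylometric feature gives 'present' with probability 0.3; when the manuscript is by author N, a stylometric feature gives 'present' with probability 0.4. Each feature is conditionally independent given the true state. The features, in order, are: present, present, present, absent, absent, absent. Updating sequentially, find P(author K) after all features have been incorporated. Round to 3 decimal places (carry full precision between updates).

After 'present': P(author K) = 0.3·0.8500 / (0.3·0.8500 + 0.4·0.1500) ≈ 0.8095
After 'present': P(author K) = 0.3·0.8095 / (0.3·0.8095 + 0.4·0.1905) ≈ 0.7612
After 'present': P(author K) = 0.3·0.7612 / (0.3·0.7612 + 0.4·0.2388) ≈ 0.7051
After 'absent': P(author K) = 0.7·0.7051 / (0.7·0.7051 + 0.6·0.2949) ≈ 0.7361
After 'absent': P(author K) = 0.7·0.7361 / (0.7·0.7361 + 0.6·0.2639) ≈ 0.7649
After 'absent': P(author K) = 0.7·0.7649 / (0.7·0.7649 + 0.6·0.2351) ≈ 0.7915

0.792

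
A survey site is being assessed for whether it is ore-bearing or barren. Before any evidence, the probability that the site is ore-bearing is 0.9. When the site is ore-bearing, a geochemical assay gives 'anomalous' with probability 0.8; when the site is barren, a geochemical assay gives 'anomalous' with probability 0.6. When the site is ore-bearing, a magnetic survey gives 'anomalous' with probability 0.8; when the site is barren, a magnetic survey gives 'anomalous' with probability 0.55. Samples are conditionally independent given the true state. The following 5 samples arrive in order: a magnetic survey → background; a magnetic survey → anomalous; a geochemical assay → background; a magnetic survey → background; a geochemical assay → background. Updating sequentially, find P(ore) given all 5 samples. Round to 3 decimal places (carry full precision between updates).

After a magnetic survey='background': P(ore) = 0.2·0.9000 / (0.2·0.9000 + 0.45·0.1000) ≈ 0.8000
After a magnetic survey='anomalous': P(ore) = 0.8·0.8000 / (0.8·0.8000 + 0.55·0.2000) ≈ 0.8533
After a geochemical assay='background': P(ore) = 0.2·0.8533 / (0.2·0.8533 + 0.4·0.1467) ≈ 0.7442
After a magnetic survey='background': P(ore) = 0.2·0.7442 / (0.2·0.7442 + 0.45·0.2558) ≈ 0.5639
After a geochemical assay='background': P(ore) = 0.2·0.5639 / (0.2·0.5639 + 0.4·0.4361) ≈ 0.3926

0.393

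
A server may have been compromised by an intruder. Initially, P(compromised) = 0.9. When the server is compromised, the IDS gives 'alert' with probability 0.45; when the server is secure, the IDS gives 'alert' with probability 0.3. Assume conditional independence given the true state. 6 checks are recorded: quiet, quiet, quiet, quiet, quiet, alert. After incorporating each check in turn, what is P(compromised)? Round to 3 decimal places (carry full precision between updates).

After 'quiet': P(compromised) = 0.55·0.9000 / (0.55·0.9000 + 0.7·0.1000) ≈ 0.8761
After 'quiet': P(compromised) = 0.55·0.8761 / (0.55·0.8761 + 0.7·0.1239) ≈ 0.8475
After 'quiet': P(compromised) = 0.55·0.8475 / (0.55·0.8475 + 0.7·0.1525) ≈ 0.8136
After 'quiet': P(compromised) = 0.55·0.8136 / (0.55·0.8136 + 0.7·0.1864) ≈ 0.7743
After 'quiet': P(compromised) = 0.55·0.7743 / (0.55·0.7743 + 0.7·0.2257) ≈ 0.7294
After 'alert': P(compromised) = 0.45·0.7294 / (0.45·0.7294 + 0.3·0.2706) ≈ 0.8017

0.802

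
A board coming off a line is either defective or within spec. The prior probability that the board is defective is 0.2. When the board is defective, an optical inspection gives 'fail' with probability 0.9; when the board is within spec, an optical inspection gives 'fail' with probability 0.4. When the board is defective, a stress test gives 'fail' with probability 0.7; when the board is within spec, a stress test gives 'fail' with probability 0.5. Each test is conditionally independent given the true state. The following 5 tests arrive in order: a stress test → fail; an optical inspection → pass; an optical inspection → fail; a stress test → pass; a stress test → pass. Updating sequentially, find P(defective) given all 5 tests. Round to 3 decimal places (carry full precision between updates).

Each posterior becomes the prior for the next update.
After a stress test='fail': P(defective) = 0.7·0.2000 / (0.7·0.2000 + 0.5·0.8000) ≈ 0.2593
After an optical inspection='pass': P(defective) = 0.1·0.2593 / (0.1·0.2593 + 0.6·0.7407) ≈ 0.0551
After an optical inspection='fail': P(defective) = 0.9·0.0551 / (0.9·0.0551 + 0.4·0.9449) ≈ 0.1160
After a stress test='pass': P(defective) = 0.3·0.1160 / (0.3·0.1160 + 0.5·0.8840) ≈ 0.0730
After a stress test='pass': P(defective) = 0.3·0.0730 / (0.3·0.0730 + 0.5·0.9270) ≈ 0.0451

0.045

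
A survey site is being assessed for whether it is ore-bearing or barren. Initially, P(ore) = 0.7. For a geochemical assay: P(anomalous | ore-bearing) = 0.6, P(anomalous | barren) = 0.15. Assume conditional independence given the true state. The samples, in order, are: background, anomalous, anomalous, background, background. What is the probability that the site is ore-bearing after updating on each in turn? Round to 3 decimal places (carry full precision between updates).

0.796

Apply Bayes' rule sequentially, carrying P(ore) forward.
After 'background': P(ore) = 0.4·0.7000 / (0.4·0.7000 + 0.85·0.3000) ≈ 0.5234
After 'anomalous': P(ore) = 0.6·0.5234 / (0.6·0.5234 + 0.15·0.4766) ≈ 0.8145
After 'anomalous': P(ore) = 0.6·0.8145 / (0.6·0.8145 + 0.15·0.1855) ≈ 0.9461
After 'background': P(ore) = 0.4·0.9461 / (0.4·0.9461 + 0.85·0.0539) ≈ 0.8921
After 'background': P(ore) = 0.4·0.8921 / (0.4·0.8921 + 0.85·0.1079) ≈ 0.7955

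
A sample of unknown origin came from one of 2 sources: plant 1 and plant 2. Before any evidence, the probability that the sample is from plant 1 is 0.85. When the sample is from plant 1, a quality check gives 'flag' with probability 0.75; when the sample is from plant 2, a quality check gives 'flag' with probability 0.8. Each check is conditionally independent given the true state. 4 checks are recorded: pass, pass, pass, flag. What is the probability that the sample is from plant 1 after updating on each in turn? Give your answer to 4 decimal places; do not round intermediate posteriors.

0.9121

After 'pass': P(plant 1) = 0.25·0.8500 / (0.25·0.8500 + 0.2·0.1500) ≈ 0.8763
After 'pass': P(plant 1) = 0.25·0.8763 / (0.25·0.8763 + 0.2·0.1237) ≈ 0.8985
After 'pass': P(plant 1) = 0.25·0.8985 / (0.25·0.8985 + 0.2·0.1015) ≈ 0.9171
After 'flag': P(plant 1) = 0.75·0.9171 / (0.75·0.9171 + 0.8·0.0829) ≈ 0.9121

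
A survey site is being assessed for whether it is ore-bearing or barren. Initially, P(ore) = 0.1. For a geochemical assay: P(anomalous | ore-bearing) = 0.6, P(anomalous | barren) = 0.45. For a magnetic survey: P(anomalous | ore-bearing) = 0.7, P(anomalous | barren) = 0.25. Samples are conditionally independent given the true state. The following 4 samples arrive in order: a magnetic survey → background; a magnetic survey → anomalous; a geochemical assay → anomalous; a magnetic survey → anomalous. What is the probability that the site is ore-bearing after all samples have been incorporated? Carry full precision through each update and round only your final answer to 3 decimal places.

0.317

After a magnetic survey='background': P(ore) = 0.3·0.1000 / (0.3·0.1000 + 0.75·0.9000) ≈ 0.0426
After a magnetic survey='anomalous': P(ore) = 0.7·0.0426 / (0.7·0.0426 + 0.25·0.9574) ≈ 0.1107
After a geochemical assay='anomalous': P(ore) = 0.6·0.1107 / (0.6·0.1107 + 0.45·0.8893) ≈ 0.1423
After a magnetic survey='anomalous': P(ore) = 0.7·0.1423 / (0.7·0.1423 + 0.25·0.8577) ≈ 0.3172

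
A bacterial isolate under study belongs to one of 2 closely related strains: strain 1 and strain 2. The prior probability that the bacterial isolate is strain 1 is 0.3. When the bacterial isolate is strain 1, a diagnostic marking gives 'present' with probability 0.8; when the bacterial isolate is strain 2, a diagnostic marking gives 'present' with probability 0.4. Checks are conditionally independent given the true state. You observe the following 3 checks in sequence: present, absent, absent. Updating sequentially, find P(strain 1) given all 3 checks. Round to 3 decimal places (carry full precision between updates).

Apply Bayes' rule sequentially, carrying P(strain 1) forward.
After 'present': P(strain 1) = 0.8·0.3000 / (0.8·0.3000 + 0.4·0.7000) ≈ 0.4615
After 'absent': P(strain 1) = 0.2·0.4615 / (0.2·0.4615 + 0.6·0.5385) ≈ 0.2222
After 'absent': P(strain 1) = 0.2·0.2222 / (0.2·0.2222 + 0.6·0.7778) ≈ 0.0870

0.087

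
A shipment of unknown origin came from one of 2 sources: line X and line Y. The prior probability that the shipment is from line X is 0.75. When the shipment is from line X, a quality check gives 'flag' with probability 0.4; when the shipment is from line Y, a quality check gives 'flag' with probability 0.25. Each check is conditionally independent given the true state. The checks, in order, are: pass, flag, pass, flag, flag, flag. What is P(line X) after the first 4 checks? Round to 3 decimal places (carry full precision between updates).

After 'pass': P(line X) = 0.6·0.7500 / (0.6·0.7500 + 0.75·0.2500) ≈ 0.7059
After 'flag': P(line X) = 0.4·0.7059 / (0.4·0.7059 + 0.25·0.2941) ≈ 0.7934
After 'pass': P(line X) = 0.6·0.7934 / (0.6·0.7934 + 0.75·0.2066) ≈ 0.7544
After 'flag': P(line X) = 0.4·0.7544 / (0.4·0.7544 + 0.25·0.2456) ≈ 0.8309

0.831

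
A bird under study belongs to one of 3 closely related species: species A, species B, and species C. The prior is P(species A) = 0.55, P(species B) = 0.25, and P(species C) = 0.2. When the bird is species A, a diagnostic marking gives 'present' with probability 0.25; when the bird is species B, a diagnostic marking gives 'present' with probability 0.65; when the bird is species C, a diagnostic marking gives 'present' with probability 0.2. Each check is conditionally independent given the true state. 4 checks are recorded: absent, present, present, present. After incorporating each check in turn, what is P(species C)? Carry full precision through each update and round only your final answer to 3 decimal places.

0.040

After 'absent': normaliser = 0.75·0.5500 + 0.35·0.2500 + 0.8·0.2000; P(species A) ≈ 0.6250, P(species B) ≈ 0.1326, P(species C) ≈ 0.2424
After 'present': normaliser = 0.25·0.6250 + 0.65·0.1326 + 0.2·0.2424; P(species A) ≈ 0.5371, P(species B) ≈ 0.2962, P(species C) ≈ 0.1667
After 'present': normaliser = 0.25·0.5371 + 0.65·0.2962 + 0.2·0.1667; P(species A) ≈ 0.3728, P(species B) ≈ 0.5346, P(species C) ≈ 0.0926
After 'present': normaliser = 0.25·0.3728 + 0.65·0.5346 + 0.2·0.0926; P(species A) ≈ 0.2030, P(species B) ≈ 0.7567, P(species C) ≈ 0.0403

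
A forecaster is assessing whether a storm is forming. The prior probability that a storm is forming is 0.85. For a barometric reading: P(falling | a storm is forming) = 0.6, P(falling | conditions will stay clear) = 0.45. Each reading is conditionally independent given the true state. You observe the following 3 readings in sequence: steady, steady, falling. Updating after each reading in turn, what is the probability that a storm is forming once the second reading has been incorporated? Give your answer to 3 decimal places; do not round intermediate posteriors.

0.750

After 'steady': P(storm) = 0.4·0.8500 / (0.4·0.8500 + 0.55·0.1500) ≈ 0.8047
After 'steady': P(storm) = 0.4·0.8047 / (0.4·0.8047 + 0.55·0.1953) ≈ 0.7498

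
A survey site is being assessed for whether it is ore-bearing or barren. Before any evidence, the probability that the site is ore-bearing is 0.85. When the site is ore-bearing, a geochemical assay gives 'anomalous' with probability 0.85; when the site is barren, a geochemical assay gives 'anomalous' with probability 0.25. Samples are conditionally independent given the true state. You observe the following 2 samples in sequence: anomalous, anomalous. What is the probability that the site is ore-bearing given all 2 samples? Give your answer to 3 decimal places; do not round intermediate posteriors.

After 'anomalous': P(ore) = 0.85·0.8500 / (0.85·0.8500 + 0.25·0.1500) ≈ 0.9507
After 'anomalous': P(ore) = 0.85·0.9507 / (0.85·0.9507 + 0.25·0.0493) ≈ 0.9850

0.985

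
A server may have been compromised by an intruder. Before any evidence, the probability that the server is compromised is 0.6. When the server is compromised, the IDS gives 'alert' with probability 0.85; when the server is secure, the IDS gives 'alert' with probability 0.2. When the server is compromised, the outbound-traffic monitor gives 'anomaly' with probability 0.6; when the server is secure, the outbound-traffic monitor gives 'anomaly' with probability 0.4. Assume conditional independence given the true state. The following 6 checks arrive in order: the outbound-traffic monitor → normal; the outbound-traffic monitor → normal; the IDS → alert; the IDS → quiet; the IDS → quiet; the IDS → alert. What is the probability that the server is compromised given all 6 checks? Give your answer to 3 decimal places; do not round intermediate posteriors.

0.297

After the outbound-traffic monitor='normal': P(compromised) = 0.4·0.6000 / (0.4·0.6000 + 0.6·0.4000) ≈ 0.5000
After the outbound-traffic monitor='normal': P(compromised) = 0.4·0.5000 / (0.4·0.5000 + 0.6·0.5000) ≈ 0.4000
After the IDS='alert': P(compromised) = 0.85·0.4000 / (0.85·0.4000 + 0.2·0.6000) ≈ 0.7391
After the IDS='quiet': P(compromised) = 0.15·0.7391 / (0.15·0.7391 + 0.8·0.2609) ≈ 0.3469
After the IDS='quiet': P(compromised) = 0.15·0.3469 / (0.15·0.3469 + 0.8·0.6531) ≈ 0.0906
After the IDS='alert': P(compromised) = 0.85·0.0906 / (0.85·0.0906 + 0.2·0.9094) ≈ 0.2974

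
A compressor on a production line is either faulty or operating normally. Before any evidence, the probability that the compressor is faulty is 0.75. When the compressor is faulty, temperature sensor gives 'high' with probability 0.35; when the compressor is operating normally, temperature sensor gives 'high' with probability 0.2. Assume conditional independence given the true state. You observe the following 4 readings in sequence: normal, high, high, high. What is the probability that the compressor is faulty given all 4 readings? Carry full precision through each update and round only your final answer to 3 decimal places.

After 'normal': P(faulty) = 0.65·0.7500 / (0.65·0.7500 + 0.8·0.2500) ≈ 0.7091
After 'high': P(faulty) = 0.35·0.7091 / (0.35·0.7091 + 0.2·0.2909) ≈ 0.8101
After 'high': P(faulty) = 0.35·0.8101 / (0.35·0.8101 + 0.2·0.1899) ≈ 0.8819
After 'high': P(faulty) = 0.35·0.8819 / (0.35·0.8819 + 0.2·0.1181) ≈ 0.9289

0.929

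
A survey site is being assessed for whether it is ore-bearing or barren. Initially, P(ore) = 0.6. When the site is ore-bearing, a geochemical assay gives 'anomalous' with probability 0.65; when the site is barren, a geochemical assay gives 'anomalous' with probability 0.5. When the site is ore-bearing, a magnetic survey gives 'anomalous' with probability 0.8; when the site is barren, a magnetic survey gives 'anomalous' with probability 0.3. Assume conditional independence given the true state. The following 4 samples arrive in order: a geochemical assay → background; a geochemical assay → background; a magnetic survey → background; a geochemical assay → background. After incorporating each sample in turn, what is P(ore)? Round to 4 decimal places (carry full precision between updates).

Apply Bayes' rule sequentially, carrying P(ore) forward.
After a geochemical assay='background': P(ore) = 0.35·0.6000 / (0.35·0.6000 + 0.5·0.4000) ≈ 0.5122
After a geochemical assay='background': P(ore) = 0.35·0.5122 / (0.35·0.5122 + 0.5·0.4878) ≈ 0.4236
After a magnetic survey='background': P(ore) = 0.2·0.4236 / (0.2·0.4236 + 0.7·0.5764) ≈ 0.1736
After a geochemical assay='background': P(ore) = 0.35·0.1736 / (0.35·0.1736 + 0.5·0.8264) ≈ 0.1282

0.1282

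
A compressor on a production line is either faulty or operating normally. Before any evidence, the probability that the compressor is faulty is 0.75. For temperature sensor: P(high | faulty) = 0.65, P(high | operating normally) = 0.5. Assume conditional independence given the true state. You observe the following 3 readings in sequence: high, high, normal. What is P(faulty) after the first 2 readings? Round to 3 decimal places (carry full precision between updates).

After 'high': P(faulty) = 0.65·0.7500 / (0.65·0.7500 + 0.5·0.2500) ≈ 0.7959
After 'high': P(faulty) = 0.65·0.7959 / (0.65·0.7959 + 0.5·0.2041) ≈ 0.8353

0.835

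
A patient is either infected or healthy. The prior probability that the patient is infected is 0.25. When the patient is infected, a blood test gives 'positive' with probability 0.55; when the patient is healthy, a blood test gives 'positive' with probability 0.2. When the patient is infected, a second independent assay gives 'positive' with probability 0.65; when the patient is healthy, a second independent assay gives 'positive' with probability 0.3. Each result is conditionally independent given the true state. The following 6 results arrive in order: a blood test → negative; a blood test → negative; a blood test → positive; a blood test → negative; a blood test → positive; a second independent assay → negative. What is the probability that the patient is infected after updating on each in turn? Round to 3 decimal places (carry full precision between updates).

0.183

After a blood test='negative': P(infected) = 0.45·0.2500 / (0.45·0.2500 + 0.8·0.7500) ≈ 0.1579
After a blood test='negative': P(infected) = 0.45·0.1579 / (0.45·0.1579 + 0.8·0.8421) ≈ 0.0954
After a blood test='positive': P(infected) = 0.55·0.0954 / (0.55·0.0954 + 0.2·0.9046) ≈ 0.2248
After a blood test='negative': P(infected) = 0.45·0.2248 / (0.45·0.2248 + 0.8·0.7752) ≈ 0.1403
After a blood test='positive': P(infected) = 0.55·0.1403 / (0.55·0.1403 + 0.2·0.8597) ≈ 0.3097
After a second independent assay='negative': P(infected) = 0.35·0.3097 / (0.35·0.3097 + 0.7·0.6903) ≈ 0.1832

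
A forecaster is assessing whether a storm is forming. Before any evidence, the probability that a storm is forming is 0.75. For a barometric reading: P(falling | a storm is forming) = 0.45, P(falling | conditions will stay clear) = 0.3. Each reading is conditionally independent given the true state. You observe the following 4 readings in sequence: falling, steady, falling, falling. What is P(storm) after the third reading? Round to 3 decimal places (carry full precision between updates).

0.841

Apply Bayes' rule sequentially, carrying P(storm) forward.
After 'falling': P(storm) = 0.45·0.7500 / (0.45·0.7500 + 0.3·0.2500) ≈ 0.8182
After 'steady': P(storm) = 0.55·0.8182 / (0.55·0.8182 + 0.7·0.1818) ≈ 0.7795
After 'falling': P(storm) = 0.45·0.7795 / (0.45·0.7795 + 0.3·0.2205) ≈ 0.8414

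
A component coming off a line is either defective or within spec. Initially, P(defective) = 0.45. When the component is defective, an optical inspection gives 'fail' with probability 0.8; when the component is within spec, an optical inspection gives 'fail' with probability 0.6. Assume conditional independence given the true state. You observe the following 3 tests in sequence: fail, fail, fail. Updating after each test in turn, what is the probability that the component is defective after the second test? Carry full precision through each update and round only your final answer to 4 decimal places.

Each posterior becomes the prior for the next update.
After 'fail': P(defective) = 0.8·0.4500 / (0.8·0.4500 + 0.6·0.5500) ≈ 0.5217
After 'fail': P(defective) = 0.8·0.5217 / (0.8·0.5217 + 0.6·0.4783) ≈ 0.5926

0.5926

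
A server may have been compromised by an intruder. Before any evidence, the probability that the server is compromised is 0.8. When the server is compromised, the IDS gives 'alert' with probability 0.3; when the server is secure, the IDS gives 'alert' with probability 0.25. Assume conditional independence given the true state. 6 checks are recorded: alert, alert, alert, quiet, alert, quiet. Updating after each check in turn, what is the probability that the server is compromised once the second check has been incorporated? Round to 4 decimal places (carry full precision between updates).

Each posterior becomes the prior for the next update.
After 'alert': P(compromised) = 0.3·0.8000 / (0.3·0.8000 + 0.25·0.2000) ≈ 0.8276
After 'alert': P(compromised) = 0.3·0.8276 / (0.3·0.8276 + 0.25·0.1724) ≈ 0.8521

0.8521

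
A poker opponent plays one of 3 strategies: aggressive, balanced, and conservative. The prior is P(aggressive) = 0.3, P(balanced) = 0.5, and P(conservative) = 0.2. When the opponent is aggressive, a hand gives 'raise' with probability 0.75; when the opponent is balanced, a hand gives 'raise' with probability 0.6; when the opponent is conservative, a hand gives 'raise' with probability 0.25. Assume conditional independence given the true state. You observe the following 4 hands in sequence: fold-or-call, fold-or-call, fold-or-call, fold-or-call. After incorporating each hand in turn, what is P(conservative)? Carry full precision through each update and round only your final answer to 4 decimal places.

0.8191

Apply Bayes' rule sequentially, carrying P(conservative) forward.
After 'fold-or-call': normaliser = 0.25·0.3000 + 0.4·0.5000 + 0.75·0.2000; P(aggressive) ≈ 0.1765, P(balanced) ≈ 0.4706, P(conservative) ≈ 0.3529
After 'fold-or-call': normaliser = 0.25·0.1765 + 0.4·0.4706 + 0.75·0.3529; P(aggressive) ≈ 0.0888, P(balanced) ≈ 0.3787, P(conservative) ≈ 0.5325
After 'fold-or-call': normaliser = 0.25·0.0888 + 0.4·0.3787 + 0.75·0.5325; P(aggressive) ≈ 0.0387, P(balanced) ≈ 0.2643, P(conservative) ≈ 0.6970
After 'fold-or-call': normaliser = 0.25·0.0387 + 0.4·0.2643 + 0.75·0.6970; P(aggressive) ≈ 0.0152, P(balanced) ≈ 0.1657, P(conservative) ≈ 0.8191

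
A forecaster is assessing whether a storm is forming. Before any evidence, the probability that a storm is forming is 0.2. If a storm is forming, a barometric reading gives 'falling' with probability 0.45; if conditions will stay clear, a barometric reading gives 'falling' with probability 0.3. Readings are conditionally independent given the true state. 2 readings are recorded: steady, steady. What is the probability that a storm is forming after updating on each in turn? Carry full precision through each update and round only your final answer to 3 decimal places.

After 'steady': P(storm) = 0.55·0.2000 / (0.55·0.2000 + 0.7·0.8000) ≈ 0.1642
After 'steady': P(storm) = 0.55·0.1642 / (0.55·0.1642 + 0.7·0.8358) ≈ 0.1337

0.134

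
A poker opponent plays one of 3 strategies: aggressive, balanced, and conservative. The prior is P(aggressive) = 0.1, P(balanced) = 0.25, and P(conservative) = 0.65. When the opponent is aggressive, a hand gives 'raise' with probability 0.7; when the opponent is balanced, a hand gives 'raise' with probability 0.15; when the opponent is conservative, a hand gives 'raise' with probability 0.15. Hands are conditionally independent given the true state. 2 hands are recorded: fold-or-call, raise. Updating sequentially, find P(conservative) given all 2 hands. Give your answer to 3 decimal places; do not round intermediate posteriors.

After 'fold-or-call': normaliser = 0.3·0.1000 + 0.85·0.2500 + 0.85·0.6500; P(aggressive) ≈ 0.0377, P(balanced) ≈ 0.2673, P(conservative) ≈ 0.6950
After 'raise': normaliser = 0.7·0.0377 + 0.15·0.2673 + 0.15·0.6950; P(aggressive) ≈ 0.1547, P(balanced) ≈ 0.2348, P(conservative) ≈ 0.6105

0.610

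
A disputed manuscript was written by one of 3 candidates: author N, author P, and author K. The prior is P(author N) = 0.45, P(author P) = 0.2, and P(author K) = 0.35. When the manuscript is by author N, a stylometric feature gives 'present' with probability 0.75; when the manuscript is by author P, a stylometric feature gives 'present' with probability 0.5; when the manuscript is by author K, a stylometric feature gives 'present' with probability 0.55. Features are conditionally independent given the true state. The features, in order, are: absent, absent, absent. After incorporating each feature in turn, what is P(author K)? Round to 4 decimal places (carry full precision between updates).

0.4989

After 'absent': normaliser = 0.25·0.4500 + 0.5·0.2000 + 0.45·0.3500; P(author N) ≈ 0.3041, P(author P) ≈ 0.2703, P(author K) ≈ 0.4257
After 'absent': normaliser = 0.25·0.3041 + 0.5·0.2703 + 0.45·0.4257; P(author N) ≈ 0.1888, P(author P) ≈ 0.3356, P(author K) ≈ 0.4757
After 'absent': normaliser = 0.25·0.1888 + 0.5·0.3356 + 0.45·0.4757; P(author N) ≈ 0.1100, P(author P) ≈ 0.3911, P(author K) ≈ 0.4989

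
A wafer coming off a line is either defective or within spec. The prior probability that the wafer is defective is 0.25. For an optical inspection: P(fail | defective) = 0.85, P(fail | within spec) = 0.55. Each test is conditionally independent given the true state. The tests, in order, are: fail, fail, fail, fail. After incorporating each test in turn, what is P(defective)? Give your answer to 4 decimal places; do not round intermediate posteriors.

0.6554

After 'fail': P(defective) = 0.85·0.2500 / (0.85·0.2500 + 0.55·0.7500) ≈ 0.3400
After 'fail': P(defective) = 0.85·0.3400 / (0.85·0.3400 + 0.55·0.6600) ≈ 0.4433
After 'fail': P(defective) = 0.85·0.4433 / (0.85·0.4433 + 0.55·0.5567) ≈ 0.5517
After 'fail': P(defective) = 0.85·0.5517 / (0.85·0.5517 + 0.55·0.4483) ≈ 0.6554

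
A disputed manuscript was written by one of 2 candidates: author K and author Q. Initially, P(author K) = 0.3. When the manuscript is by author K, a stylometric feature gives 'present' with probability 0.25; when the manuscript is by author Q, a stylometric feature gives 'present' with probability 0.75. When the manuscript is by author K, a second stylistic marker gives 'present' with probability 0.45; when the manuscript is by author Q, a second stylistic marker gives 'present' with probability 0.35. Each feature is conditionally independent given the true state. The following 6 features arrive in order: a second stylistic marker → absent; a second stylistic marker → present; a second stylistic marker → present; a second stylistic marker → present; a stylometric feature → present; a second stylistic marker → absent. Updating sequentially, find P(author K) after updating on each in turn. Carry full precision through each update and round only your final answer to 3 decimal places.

0.179

After a second stylistic marker='absent': P(author K) = 0.55·0.3000 / (0.55·0.3000 + 0.65·0.7000) ≈ 0.2661
After a second stylistic marker='present': P(author K) = 0.45·0.2661 / (0.45·0.2661 + 0.35·0.7339) ≈ 0.3180
After a second stylistic marker='present': P(author K) = 0.45·0.3180 / (0.45·0.3180 + 0.35·0.6820) ≈ 0.3748
After a second stylistic marker='present': P(author K) = 0.45·0.3748 / (0.45·0.3748 + 0.35·0.6252) ≈ 0.4353
After a stylometric feature='present': P(author K) = 0.25·0.4353 / (0.25·0.4353 + 0.75·0.5647) ≈ 0.2044
After a second stylistic marker='absent': P(author K) = 0.55·0.2044 / (0.55·0.2044 + 0.65·0.7956) ≈ 0.1786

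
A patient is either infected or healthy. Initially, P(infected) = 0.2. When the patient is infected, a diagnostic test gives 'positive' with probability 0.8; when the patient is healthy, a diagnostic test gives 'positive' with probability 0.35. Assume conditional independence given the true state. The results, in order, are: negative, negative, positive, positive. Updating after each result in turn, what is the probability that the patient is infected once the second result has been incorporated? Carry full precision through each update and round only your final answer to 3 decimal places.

Apply Bayes' rule sequentially, carrying P(infected) forward.
After 'negative': P(infected) = 0.2·0.2000 / (0.2·0.2000 + 0.65·0.8000) ≈ 0.0714
After 'negative': P(infected) = 0.2·0.0714 / (0.2·0.0714 + 0.65·0.9286) ≈ 0.0231

0.023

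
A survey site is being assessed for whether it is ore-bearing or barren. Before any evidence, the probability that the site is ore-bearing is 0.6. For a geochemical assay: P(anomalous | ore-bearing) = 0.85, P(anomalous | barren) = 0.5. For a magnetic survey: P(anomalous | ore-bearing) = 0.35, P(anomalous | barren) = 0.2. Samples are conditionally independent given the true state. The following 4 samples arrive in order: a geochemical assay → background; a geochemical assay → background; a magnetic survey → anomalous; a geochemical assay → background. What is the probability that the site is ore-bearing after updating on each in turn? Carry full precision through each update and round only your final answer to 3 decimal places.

0.066

Each posterior becomes the prior for the next update.
After a geochemical assay='background': P(ore) = 0.15·0.6000 / (0.15·0.6000 + 0.5·0.4000) ≈ 0.3103
After a geochemical assay='background': P(ore) = 0.15·0.3103 / (0.15·0.3103 + 0.5·0.6897) ≈ 0.1189
After a magnetic survey='anomalous': P(ore) = 0.35·0.1189 / (0.35·0.1189 + 0.2·0.8811) ≈ 0.1911
After a geochemical assay='background': P(ore) = 0.15·0.1911 / (0.15·0.1911 + 0.5·0.8089) ≈ 0.0662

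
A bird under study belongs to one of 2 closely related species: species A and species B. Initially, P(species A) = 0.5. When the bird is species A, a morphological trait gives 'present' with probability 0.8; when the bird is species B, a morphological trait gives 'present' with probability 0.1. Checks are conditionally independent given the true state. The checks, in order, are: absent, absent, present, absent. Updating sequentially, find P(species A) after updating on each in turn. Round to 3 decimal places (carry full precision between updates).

0.081

Apply Bayes' rule sequentially, carrying P(species A) forward.
After 'absent': P(species A) = 0.2·0.5000 / (0.2·0.5000 + 0.9·0.5000) ≈ 0.1818
After 'absent': P(species A) = 0.2·0.1818 / (0.2·0.1818 + 0.9·0.8182) ≈ 0.0471
After 'present': P(species A) = 0.8·0.0471 / (0.8·0.0471 + 0.1·0.9529) ≈ 0.2832
After 'absent': P(species A) = 0.2·0.2832 / (0.2·0.2832 + 0.9·0.7168) ≈ 0.0807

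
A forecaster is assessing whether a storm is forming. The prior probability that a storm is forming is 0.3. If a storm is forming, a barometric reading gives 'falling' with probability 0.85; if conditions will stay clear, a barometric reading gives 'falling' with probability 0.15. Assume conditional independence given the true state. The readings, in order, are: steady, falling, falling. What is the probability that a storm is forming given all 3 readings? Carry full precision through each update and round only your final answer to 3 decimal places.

After 'steady': P(storm) = 0.15·0.3000 / (0.15·0.3000 + 0.85·0.7000) ≈ 0.0703
After 'falling': P(storm) = 0.85·0.0703 / (0.85·0.0703 + 0.15·0.9297) ≈ 0.3000
After 'falling': P(storm) = 0.85·0.3000 / (0.85·0.3000 + 0.15·0.7000) ≈ 0.7083

0.708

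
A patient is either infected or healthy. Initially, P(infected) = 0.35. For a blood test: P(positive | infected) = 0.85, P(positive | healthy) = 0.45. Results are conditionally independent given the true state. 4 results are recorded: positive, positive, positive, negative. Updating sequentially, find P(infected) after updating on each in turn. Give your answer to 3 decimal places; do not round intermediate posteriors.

After 'positive': P(infected) = 0.85·0.3500 / (0.85·0.3500 + 0.45·0.6500) ≈ 0.5042
After 'positive': P(infected) = 0.85·0.5042 / (0.85·0.5042 + 0.45·0.4958) ≈ 0.6577
After 'positive': P(infected) = 0.85·0.6577 / (0.85·0.6577 + 0.45·0.3423) ≈ 0.7840
After 'negative': P(infected) = 0.15·0.7840 / (0.15·0.7840 + 0.55·0.2160) ≈ 0.4974

0.497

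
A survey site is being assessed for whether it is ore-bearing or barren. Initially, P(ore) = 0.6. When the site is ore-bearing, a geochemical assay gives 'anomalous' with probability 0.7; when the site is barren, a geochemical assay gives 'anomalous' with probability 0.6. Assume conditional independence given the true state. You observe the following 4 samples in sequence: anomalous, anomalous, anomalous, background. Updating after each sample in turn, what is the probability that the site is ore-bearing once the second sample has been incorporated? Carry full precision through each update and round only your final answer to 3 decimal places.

0.671

After 'anomalous': P(ore) = 0.7·0.6000 / (0.7·0.6000 + 0.6·0.4000) ≈ 0.6364
After 'anomalous': P(ore) = 0.7·0.6364 / (0.7·0.6364 + 0.6·0.3636) ≈ 0.6712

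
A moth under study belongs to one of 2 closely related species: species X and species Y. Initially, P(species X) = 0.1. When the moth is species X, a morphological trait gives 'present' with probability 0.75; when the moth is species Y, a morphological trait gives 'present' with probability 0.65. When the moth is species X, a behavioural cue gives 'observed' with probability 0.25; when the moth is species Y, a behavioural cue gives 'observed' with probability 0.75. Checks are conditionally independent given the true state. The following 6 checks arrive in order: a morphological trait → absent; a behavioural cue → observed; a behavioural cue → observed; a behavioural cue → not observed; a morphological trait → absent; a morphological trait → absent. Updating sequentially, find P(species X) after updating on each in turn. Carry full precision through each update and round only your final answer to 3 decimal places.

After a morphological trait='absent': P(species X) = 0.25·0.1000 / (0.25·0.1000 + 0.35·0.9000) ≈ 0.0735
After a behavioural cue='observed': P(species X) = 0.25·0.0735 / (0.25·0.0735 + 0.75·0.9265) ≈ 0.0258
After a behavioural cue='observed': P(species X) = 0.25·0.0258 / (0.25·0.0258 + 0.75·0.9742) ≈ 0.0087
After a behavioural cue='not observed': P(species X) = 0.75·0.0087 / (0.75·0.0087 + 0.25·0.9913) ≈ 0.0258
After a morphological trait='absent': P(species X) = 0.25·0.0258 / (0.25·0.0258 + 0.35·0.9742) ≈ 0.0185
After a morphological trait='absent': P(species X) = 0.25·0.0185 / (0.25·0.0185 + 0.35·0.9815) ≈ 0.0133

0.013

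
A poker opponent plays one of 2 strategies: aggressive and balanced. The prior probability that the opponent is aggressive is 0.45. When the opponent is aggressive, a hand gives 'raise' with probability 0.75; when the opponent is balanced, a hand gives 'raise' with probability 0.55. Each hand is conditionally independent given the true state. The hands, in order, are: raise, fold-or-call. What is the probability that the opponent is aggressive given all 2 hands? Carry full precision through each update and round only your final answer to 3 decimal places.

After 'raise': P(aggressive) = 0.75·0.4500 / (0.75·0.4500 + 0.55·0.5500) ≈ 0.5273
After 'fold-or-call': P(aggressive) = 0.25·0.5273 / (0.25·0.5273 + 0.45·0.4727) ≈ 0.3827

0.383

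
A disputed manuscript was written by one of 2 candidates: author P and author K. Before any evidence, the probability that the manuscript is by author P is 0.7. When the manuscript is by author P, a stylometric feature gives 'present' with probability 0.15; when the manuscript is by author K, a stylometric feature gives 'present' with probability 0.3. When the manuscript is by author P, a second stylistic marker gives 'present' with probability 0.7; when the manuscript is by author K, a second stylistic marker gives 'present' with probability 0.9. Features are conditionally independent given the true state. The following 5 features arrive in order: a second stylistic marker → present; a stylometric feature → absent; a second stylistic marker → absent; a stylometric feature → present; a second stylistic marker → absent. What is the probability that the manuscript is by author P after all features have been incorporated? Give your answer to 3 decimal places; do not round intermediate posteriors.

0.908

After a second stylistic marker='present': P(author P) = 0.7·0.7000 / (0.7·0.7000 + 0.9·0.3000) ≈ 0.6447
After a stylometric feature='absent': P(author P) = 0.85·0.6447 / (0.85·0.6447 + 0.7·0.3553) ≈ 0.6879
After a second stylistic marker='absent': P(author P) = 0.3·0.6879 / (0.3·0.6879 + 0.1·0.3121) ≈ 0.8686
After a stylometric feature='present': P(author P) = 0.15·0.8686 / (0.15·0.8686 + 0.3·0.1314) ≈ 0.7677
After a second stylistic marker='absent': P(author P) = 0.3·0.7677 / (0.3·0.7677 + 0.1·0.2323) ≈ 0.9084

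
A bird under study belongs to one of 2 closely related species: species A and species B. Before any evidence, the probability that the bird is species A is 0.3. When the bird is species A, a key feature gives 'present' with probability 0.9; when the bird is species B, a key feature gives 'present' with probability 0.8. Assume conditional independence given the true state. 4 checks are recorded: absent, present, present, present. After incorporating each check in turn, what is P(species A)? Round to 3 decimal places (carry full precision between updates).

0.234

Apply Bayes' rule sequentially, carrying P(species A) forward.
After 'absent': P(species A) = 0.1·0.3000 / (0.1·0.3000 + 0.2·0.7000) ≈ 0.1765
After 'present': P(species A) = 0.9·0.1765 / (0.9·0.1765 + 0.8·0.8235) ≈ 0.1942
After 'present': P(species A) = 0.9·0.1942 / (0.9·0.1942 + 0.8·0.8058) ≈ 0.2133
After 'present': P(species A) = 0.9·0.2133 / (0.9·0.2133 + 0.8·0.7867) ≈ 0.2338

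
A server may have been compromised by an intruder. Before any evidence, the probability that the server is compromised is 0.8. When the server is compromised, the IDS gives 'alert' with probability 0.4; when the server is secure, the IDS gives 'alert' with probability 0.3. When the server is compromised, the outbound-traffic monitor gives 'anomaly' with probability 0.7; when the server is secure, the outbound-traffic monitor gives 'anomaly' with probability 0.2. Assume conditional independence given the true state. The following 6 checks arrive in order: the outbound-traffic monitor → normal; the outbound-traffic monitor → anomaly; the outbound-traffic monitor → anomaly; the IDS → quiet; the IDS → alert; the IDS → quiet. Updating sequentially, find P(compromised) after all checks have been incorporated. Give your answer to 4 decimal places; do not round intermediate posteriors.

0.9474

After the outbound-traffic monitor='normal': P(compromised) = 0.3·0.8000 / (0.3·0.8000 + 0.8·0.2000) ≈ 0.6000
After the outbound-traffic monitor='anomaly': P(compromised) = 0.7·0.6000 / (0.7·0.6000 + 0.2·0.4000) ≈ 0.8400
After the outbound-traffic monitor='anomaly': P(compromised) = 0.7·0.8400 / (0.7·0.8400 + 0.2·0.1600) ≈ 0.9484
After the IDS='quiet': P(compromised) = 0.6·0.9484 / (0.6·0.9484 + 0.7·0.0516) ≈ 0.9403
After the IDS='alert': P(compromised) = 0.4·0.9403 / (0.4·0.9403 + 0.3·0.0597) ≈ 0.9545
After the IDS='quiet': P(compromised) = 0.6·0.9545 / (0.6·0.9545 + 0.7·0.0455) ≈ 0.9474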